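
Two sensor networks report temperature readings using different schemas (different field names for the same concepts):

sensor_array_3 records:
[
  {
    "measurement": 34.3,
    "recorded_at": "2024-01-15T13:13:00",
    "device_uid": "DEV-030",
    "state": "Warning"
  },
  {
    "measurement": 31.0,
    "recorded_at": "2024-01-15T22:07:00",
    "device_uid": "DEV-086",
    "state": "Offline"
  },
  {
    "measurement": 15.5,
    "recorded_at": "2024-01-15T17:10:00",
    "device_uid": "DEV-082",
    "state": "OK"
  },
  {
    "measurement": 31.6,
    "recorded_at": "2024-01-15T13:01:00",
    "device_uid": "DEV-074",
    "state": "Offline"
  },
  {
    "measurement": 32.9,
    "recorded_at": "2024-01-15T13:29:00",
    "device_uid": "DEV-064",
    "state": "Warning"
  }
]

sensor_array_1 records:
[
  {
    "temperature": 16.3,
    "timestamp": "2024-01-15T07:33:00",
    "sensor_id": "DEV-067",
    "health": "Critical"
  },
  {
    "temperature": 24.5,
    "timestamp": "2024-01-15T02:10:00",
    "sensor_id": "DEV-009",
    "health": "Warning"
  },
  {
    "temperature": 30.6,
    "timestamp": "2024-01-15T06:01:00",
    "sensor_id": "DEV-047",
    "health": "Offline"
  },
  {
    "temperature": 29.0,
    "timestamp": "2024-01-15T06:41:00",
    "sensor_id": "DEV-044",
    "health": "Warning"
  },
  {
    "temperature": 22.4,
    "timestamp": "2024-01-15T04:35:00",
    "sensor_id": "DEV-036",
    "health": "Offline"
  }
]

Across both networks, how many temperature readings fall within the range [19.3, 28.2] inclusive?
2

Schema mapping: "measurement" (sensor_array_3) = "temperature" (sensor_array_1) = temperature

Readings in [19.3, 28.2] from sensor_array_3: 0
Readings in [19.3, 28.2] from sensor_array_1: 2

Total count: 0 + 2 = 2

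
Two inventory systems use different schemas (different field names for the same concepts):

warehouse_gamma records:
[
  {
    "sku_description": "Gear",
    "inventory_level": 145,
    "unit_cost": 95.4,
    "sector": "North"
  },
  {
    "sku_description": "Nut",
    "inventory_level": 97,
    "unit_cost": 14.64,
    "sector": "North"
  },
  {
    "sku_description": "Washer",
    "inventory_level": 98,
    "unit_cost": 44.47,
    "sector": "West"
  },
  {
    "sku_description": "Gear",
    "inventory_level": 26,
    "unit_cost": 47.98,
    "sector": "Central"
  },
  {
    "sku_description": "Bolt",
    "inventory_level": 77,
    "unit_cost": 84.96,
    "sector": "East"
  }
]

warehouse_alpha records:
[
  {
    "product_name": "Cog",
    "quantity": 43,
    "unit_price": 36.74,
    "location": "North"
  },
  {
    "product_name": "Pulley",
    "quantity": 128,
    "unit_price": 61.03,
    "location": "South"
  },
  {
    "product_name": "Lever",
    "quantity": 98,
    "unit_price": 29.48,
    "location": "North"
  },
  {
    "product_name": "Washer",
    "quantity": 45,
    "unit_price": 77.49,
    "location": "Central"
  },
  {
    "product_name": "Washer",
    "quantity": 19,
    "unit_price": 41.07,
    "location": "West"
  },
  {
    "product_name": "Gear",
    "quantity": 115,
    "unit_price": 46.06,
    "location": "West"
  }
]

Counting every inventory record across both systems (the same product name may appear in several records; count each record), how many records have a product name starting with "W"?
3

Schema mapping: "sku_description" (warehouse_gamma) = "product_name" (warehouse_alpha) = product name

Records with product name starting with "W" in warehouse_gamma: 1
Records with product name starting with "W" in warehouse_alpha: 2

Total: 1 + 2 = 3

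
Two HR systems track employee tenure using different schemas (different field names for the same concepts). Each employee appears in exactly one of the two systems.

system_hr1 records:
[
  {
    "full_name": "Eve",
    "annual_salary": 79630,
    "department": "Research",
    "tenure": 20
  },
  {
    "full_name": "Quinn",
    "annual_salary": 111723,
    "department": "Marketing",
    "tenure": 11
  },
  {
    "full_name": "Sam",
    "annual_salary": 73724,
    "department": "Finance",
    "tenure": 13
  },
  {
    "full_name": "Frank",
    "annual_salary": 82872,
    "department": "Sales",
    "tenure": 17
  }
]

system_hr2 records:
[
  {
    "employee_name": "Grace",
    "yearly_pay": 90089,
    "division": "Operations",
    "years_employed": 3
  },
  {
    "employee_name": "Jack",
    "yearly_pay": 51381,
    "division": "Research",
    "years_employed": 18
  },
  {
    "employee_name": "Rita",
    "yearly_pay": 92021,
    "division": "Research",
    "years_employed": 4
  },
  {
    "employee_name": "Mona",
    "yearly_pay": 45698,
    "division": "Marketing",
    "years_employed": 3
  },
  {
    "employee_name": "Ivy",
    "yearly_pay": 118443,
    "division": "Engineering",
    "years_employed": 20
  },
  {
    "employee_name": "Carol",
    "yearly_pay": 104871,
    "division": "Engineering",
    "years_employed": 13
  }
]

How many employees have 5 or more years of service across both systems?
7

Reconcile schemas: "tenure" (system_hr1) = "years_employed" (system_hr2) = years of service

From system_hr1: 4 employees with >= 5 years
From system_hr2: 3 employees with >= 5 years

Total: 4 + 3 = 7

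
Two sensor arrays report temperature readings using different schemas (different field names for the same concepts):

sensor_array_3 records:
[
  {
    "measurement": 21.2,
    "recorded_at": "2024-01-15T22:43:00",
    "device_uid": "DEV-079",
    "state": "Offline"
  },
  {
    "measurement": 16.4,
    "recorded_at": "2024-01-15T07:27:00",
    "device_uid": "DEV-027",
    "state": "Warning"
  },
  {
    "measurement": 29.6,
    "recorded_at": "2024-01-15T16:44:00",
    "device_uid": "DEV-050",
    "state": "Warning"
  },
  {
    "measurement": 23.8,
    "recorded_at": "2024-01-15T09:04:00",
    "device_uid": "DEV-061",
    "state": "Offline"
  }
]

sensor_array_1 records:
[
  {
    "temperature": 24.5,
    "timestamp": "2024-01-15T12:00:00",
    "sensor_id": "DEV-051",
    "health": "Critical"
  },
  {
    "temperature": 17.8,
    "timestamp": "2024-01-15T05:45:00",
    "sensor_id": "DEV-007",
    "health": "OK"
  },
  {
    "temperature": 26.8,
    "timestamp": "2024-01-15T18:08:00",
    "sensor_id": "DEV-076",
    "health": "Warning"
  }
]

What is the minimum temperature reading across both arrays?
16.4

Schema mapping: "measurement" (sensor_array_3) = "temperature" (sensor_array_1) = temperature reading

Minimum in sensor_array_3: 16.4
Minimum in sensor_array_1: 17.8

Overall minimum: min(16.4, 17.8) = 16.4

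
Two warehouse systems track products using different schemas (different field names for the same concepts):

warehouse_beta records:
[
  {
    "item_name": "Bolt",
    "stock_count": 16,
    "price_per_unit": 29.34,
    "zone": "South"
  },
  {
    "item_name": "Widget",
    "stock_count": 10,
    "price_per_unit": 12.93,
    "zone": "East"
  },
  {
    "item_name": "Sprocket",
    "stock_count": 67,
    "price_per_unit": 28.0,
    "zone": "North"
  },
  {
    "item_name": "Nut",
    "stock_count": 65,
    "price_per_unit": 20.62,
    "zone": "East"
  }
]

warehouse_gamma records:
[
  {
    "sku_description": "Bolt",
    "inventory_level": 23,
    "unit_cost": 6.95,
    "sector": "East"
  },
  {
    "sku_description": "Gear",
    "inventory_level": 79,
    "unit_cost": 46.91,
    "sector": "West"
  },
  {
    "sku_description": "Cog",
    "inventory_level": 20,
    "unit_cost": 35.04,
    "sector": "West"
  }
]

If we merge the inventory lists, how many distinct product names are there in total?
6

Schema mapping: "item_name" (warehouse_beta) = "sku_description" (warehouse_gamma) = product name

Products in warehouse_beta: ['Bolt', 'Nut', 'Sprocket', 'Widget']
Products in warehouse_gamma: ['Bolt', 'Cog', 'Gear']

Union (unique products): ['Bolt', 'Cog', 'Gear', 'Nut', 'Sprocket', 'Widget']
Count: 6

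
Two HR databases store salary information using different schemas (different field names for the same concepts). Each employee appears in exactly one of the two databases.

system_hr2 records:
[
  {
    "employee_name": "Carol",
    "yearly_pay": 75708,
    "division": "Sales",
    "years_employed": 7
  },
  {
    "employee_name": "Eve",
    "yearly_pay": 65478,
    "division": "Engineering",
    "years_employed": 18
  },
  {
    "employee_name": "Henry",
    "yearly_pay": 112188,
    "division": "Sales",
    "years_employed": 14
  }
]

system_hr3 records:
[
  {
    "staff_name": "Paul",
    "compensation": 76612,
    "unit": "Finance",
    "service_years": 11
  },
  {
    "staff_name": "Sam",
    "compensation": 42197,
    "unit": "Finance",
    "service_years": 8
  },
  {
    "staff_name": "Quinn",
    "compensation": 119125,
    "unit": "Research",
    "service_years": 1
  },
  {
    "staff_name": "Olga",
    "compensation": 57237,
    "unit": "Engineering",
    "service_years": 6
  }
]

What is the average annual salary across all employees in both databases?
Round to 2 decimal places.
78363.57

Schema mapping: "yearly_pay" (system_hr2) = "compensation" (system_hr3) = annual salary

All salaries: [75708, 65478, 112188, 76612, 42197, 119125, 57237]
Sum: 548545
Count: 7
Average: 548545 / 7 = 78363.57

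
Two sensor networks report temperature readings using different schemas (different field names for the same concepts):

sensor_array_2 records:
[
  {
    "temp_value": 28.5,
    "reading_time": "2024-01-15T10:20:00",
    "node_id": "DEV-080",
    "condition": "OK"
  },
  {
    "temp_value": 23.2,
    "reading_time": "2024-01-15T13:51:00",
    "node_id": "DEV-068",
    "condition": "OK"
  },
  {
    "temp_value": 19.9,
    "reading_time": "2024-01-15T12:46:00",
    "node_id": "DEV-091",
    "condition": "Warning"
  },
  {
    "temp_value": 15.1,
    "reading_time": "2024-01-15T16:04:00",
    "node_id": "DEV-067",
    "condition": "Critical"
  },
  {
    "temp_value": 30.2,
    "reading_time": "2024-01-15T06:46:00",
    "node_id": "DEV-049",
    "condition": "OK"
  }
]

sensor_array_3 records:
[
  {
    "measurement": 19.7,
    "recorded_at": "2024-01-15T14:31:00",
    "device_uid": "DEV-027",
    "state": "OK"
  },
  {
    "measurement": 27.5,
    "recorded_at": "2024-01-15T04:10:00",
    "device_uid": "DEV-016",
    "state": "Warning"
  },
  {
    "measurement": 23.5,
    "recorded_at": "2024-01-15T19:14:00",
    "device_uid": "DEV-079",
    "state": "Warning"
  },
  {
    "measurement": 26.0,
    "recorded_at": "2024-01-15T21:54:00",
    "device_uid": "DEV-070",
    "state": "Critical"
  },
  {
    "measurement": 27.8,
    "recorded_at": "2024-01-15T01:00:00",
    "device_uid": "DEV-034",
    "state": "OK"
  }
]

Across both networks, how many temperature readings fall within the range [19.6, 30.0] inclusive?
8

Schema mapping: "temp_value" (sensor_array_2) = "measurement" (sensor_array_3) = temperature

Readings in [19.6, 30.0] from sensor_array_2: 3
Readings in [19.6, 30.0] from sensor_array_3: 5

Total count: 3 + 5 = 8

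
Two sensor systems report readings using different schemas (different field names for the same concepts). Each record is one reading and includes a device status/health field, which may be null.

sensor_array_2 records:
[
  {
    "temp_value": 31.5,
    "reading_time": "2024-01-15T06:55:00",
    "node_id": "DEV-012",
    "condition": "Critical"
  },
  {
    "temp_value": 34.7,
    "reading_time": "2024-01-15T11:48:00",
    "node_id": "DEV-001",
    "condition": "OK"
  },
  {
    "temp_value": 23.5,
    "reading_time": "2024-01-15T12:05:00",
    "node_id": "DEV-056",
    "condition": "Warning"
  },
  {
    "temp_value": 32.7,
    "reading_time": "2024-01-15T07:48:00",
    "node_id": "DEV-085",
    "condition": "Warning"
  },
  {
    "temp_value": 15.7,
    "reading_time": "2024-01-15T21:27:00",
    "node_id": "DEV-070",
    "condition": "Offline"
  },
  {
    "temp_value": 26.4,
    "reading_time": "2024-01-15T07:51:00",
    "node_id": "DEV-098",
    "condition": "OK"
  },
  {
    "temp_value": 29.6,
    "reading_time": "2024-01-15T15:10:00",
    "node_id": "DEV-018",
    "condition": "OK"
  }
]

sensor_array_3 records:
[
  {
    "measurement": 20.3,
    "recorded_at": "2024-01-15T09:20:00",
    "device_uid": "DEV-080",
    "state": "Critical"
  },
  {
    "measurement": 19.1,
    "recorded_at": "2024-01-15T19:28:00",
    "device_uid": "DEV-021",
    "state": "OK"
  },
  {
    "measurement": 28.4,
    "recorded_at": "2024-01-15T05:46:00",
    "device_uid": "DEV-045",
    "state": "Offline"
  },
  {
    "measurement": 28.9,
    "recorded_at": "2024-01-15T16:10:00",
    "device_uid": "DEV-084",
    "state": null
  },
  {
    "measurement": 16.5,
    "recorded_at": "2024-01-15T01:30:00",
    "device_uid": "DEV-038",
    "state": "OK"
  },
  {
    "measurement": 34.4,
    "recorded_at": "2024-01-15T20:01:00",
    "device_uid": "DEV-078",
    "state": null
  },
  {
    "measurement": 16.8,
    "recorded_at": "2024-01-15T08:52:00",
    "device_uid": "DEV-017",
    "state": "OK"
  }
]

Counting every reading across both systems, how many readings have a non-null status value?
12

Schema mapping: "condition" (sensor_array_2) = "state" (sensor_array_3) = status

Non-null in sensor_array_2: 7
Non-null in sensor_array_3: 5

Total non-null: 7 + 5 = 12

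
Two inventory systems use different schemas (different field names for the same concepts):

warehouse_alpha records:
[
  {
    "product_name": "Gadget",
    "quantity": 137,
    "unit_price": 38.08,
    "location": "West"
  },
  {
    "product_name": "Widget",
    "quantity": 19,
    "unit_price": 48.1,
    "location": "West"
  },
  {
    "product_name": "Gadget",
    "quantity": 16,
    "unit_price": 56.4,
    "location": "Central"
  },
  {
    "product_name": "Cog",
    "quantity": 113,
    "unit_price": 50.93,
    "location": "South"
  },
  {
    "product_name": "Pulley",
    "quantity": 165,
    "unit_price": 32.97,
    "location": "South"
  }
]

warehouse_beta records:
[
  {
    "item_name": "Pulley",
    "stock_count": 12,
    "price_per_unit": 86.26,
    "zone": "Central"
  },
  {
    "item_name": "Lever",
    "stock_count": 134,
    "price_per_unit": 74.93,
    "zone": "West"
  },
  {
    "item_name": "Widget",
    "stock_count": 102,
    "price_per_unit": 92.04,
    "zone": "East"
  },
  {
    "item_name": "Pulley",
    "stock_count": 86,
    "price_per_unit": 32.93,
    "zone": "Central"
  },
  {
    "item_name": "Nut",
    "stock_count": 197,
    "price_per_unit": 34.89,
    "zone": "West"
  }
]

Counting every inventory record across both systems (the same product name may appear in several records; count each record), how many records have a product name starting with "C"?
1

Schema mapping: "product_name" (warehouse_alpha) = "item_name" (warehouse_beta) = product name

Records with product name starting with "C" in warehouse_alpha: 1
Records with product name starting with "C" in warehouse_beta: 0

Total: 1 + 0 = 1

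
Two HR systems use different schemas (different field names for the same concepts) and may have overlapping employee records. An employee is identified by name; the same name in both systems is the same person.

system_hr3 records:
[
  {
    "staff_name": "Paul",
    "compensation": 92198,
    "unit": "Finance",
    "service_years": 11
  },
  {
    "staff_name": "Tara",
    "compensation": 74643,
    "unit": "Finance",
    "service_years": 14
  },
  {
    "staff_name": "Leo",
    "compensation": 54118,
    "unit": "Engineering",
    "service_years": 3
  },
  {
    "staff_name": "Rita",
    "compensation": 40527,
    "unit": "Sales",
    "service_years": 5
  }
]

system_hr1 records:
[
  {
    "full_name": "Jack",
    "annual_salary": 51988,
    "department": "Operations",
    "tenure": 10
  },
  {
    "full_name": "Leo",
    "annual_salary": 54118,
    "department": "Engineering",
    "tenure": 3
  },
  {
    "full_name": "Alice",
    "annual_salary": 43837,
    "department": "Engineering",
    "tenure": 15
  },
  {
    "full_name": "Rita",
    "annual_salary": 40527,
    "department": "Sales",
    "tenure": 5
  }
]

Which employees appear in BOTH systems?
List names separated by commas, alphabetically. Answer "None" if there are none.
Leo, Rita

Schema mapping: "staff_name" (system_hr3) = "full_name" (system_hr1) = employee name

Names in system_hr3: ['Leo', 'Paul', 'Rita', 'Tara']
Names in system_hr1: ['Alice', 'Jack', 'Leo', 'Rita']

Intersection: ['Leo', 'Rita']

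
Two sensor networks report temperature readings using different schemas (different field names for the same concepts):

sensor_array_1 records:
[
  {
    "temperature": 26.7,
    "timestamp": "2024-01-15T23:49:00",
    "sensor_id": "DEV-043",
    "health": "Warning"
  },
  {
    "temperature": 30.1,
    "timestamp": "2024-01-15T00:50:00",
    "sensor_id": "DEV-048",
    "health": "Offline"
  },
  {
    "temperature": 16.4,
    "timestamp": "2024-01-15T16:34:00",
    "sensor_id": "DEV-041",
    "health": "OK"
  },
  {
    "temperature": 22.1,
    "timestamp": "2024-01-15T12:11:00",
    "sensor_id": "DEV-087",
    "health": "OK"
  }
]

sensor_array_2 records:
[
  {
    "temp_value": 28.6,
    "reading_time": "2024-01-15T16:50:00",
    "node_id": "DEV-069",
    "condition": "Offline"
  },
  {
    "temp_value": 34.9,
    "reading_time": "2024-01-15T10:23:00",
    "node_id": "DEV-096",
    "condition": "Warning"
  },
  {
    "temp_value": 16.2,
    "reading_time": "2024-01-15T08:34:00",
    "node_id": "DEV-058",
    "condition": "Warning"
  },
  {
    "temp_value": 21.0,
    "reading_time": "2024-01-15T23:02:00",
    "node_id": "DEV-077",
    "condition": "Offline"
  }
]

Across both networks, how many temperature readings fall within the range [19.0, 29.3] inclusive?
4

Schema mapping: "temperature" (sensor_array_1) = "temp_value" (sensor_array_2) = temperature

Readings in [19.0, 29.3] from sensor_array_1: 2
Readings in [19.0, 29.3] from sensor_array_2: 2

Total count: 2 + 2 = 4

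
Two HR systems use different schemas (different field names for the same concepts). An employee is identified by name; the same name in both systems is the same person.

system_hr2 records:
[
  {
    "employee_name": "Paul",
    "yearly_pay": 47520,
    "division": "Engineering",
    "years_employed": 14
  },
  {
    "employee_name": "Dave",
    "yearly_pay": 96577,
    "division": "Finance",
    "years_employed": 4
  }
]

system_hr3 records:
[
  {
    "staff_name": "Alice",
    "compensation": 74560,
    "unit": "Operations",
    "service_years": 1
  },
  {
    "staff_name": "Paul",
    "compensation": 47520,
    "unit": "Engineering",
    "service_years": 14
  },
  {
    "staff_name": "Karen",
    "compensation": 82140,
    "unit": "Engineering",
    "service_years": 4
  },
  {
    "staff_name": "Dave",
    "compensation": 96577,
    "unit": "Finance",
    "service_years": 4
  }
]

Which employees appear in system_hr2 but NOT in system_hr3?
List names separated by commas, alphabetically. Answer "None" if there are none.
None

Schema mapping: "employee_name" (system_hr2) = "staff_name" (system_hr3) = employee name

Names in system_hr2: ['Dave', 'Paul']
Names in system_hr3: ['Alice', 'Dave', 'Karen', 'Paul']

In system_hr2 but not system_hr3: None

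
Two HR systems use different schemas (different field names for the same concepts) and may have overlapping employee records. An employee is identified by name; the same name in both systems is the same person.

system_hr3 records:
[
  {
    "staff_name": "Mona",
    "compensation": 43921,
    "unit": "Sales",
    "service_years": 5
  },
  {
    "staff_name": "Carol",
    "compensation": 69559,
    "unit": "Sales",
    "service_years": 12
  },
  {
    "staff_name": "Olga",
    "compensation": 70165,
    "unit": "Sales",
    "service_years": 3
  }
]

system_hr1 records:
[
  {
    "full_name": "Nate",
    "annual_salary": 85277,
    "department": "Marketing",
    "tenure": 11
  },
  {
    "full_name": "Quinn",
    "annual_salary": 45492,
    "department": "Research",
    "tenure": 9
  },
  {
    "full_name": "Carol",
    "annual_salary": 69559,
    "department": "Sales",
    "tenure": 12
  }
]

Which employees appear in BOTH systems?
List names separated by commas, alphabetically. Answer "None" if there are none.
Carol

Schema mapping: "staff_name" (system_hr3) = "full_name" (system_hr1) = employee name

Names in system_hr3: ['Carol', 'Mona', 'Olga']
Names in system_hr1: ['Carol', 'Nate', 'Quinn']

Intersection: ['Carol']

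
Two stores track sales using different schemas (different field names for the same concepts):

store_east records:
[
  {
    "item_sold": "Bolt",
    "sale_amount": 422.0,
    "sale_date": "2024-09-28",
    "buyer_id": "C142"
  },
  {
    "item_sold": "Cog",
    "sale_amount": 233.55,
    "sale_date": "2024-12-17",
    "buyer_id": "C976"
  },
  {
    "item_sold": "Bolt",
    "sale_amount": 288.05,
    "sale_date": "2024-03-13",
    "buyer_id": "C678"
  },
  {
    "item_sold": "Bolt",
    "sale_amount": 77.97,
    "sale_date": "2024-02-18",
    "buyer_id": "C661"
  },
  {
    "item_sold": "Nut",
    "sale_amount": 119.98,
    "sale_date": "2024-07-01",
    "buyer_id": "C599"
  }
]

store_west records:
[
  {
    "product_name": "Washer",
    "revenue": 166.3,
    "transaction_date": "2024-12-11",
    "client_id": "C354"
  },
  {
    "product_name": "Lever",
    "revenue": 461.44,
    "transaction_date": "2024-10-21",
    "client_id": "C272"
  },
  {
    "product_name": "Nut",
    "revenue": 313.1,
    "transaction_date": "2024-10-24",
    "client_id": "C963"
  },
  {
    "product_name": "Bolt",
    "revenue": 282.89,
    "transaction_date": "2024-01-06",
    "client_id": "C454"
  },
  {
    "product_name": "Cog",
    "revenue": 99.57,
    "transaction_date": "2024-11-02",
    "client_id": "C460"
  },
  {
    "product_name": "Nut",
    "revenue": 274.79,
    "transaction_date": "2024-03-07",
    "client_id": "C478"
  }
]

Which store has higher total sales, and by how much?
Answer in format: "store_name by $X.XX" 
store_west by $456.54

Schema mapping: "sale_amount" (store_east) = "revenue" (store_west) = sale amount

Total for store_east: 1141.55
Total for store_west: 1598.09

Difference: |1141.55 - 1598.09| = 456.54
store_west has higher sales by $456.54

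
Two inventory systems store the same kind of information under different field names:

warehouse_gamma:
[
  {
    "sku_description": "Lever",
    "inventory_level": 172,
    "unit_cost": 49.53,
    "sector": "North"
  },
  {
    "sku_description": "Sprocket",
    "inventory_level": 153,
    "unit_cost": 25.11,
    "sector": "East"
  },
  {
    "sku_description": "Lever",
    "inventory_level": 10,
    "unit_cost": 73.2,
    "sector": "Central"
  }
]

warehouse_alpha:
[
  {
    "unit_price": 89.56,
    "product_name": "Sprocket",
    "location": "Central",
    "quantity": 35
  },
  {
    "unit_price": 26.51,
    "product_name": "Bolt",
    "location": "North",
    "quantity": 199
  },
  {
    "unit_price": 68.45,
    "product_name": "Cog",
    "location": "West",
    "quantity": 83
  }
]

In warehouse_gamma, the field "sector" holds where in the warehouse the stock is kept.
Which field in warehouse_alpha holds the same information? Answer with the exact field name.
location

In warehouse_gamma, "sector" holds where in the warehouse the stock is kept.
The fields in warehouse_alpha are: "unit_price", "product_name", "location", "quantity".
"location" is the match: the name refers to the same concept and its values are area labels (e.g. 'Central', 'North').
The other fields ("unit_price", "product_name", "quantity") hold different kinds of data.

So "sector" in warehouse_gamma corresponds to "location" in warehouse_alpha.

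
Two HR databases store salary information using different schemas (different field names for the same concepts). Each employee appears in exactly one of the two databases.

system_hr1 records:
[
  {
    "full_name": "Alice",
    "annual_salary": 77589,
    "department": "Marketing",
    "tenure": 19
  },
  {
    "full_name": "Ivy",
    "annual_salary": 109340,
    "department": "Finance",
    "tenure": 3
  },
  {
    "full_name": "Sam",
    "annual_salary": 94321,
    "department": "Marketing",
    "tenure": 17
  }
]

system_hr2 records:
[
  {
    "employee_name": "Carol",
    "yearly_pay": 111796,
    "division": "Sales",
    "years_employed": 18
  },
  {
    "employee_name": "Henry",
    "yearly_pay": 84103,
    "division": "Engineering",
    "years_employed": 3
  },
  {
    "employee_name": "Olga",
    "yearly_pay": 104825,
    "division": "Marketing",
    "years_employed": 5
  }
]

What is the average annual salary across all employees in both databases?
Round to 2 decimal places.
96995.67

Schema mapping: "annual_salary" (system_hr1) = "yearly_pay" (system_hr2) = annual salary

All salaries: [77589, 109340, 94321, 111796, 84103, 104825]
Sum: 581974
Count: 6
Average: 581974 / 6 = 96995.67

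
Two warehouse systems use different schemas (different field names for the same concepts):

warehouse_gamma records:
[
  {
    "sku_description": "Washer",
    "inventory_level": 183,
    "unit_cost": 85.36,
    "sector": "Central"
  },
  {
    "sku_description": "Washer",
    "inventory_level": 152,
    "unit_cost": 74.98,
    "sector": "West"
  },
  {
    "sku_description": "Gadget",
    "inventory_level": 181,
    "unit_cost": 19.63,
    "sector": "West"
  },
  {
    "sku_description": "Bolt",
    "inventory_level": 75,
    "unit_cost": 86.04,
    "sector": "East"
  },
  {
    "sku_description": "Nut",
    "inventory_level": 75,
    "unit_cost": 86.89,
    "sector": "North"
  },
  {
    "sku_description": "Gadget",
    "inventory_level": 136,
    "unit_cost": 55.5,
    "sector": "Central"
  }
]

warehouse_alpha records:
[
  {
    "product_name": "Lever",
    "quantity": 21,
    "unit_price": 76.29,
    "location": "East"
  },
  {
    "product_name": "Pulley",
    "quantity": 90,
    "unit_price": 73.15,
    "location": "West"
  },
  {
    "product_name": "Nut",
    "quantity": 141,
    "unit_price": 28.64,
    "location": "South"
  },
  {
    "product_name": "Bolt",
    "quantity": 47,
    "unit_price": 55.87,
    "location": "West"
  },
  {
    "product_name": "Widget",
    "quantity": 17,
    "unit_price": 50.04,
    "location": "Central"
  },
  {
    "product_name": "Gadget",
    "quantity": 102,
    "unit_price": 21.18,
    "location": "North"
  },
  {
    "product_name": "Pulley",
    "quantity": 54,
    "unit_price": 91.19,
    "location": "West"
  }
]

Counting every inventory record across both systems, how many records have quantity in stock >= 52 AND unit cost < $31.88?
3

Schema mappings:
- "inventory_level" (warehouse_gamma) = "quantity" (warehouse_alpha) = quantity
- "unit_cost" (warehouse_gamma) = "unit_price" (warehouse_alpha) = unit cost

Records meeting both conditions in warehouse_gamma: 1
Records meeting both conditions in warehouse_alpha: 2

Total: 1 + 2 = 3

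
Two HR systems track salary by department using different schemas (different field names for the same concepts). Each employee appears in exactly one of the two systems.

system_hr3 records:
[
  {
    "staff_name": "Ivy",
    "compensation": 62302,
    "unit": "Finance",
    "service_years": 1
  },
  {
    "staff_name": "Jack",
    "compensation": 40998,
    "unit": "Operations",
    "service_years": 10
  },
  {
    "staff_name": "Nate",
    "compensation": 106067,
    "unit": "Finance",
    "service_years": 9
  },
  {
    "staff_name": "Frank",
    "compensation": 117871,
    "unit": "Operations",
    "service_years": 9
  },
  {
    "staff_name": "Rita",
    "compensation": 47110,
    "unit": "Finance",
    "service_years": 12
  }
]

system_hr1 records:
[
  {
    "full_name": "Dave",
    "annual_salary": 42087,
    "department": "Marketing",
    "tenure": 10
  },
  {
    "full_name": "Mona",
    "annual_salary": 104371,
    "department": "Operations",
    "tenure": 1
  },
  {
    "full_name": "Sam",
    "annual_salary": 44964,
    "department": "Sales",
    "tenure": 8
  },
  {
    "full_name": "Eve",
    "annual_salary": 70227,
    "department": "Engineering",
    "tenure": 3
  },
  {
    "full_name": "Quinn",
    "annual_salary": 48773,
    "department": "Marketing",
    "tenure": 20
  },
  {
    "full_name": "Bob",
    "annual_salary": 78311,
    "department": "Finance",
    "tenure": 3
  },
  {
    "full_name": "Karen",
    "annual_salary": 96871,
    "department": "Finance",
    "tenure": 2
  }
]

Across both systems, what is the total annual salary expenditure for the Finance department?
390661

Schema mappings:
- "unit" (system_hr3) = "department" (system_hr1) = department
- "compensation" (system_hr3) = "annual_salary" (system_hr1) = salary

Finance salaries from system_hr3: 215479
Finance salaries from system_hr1: 175182

Total: 215479 + 175182 = 390661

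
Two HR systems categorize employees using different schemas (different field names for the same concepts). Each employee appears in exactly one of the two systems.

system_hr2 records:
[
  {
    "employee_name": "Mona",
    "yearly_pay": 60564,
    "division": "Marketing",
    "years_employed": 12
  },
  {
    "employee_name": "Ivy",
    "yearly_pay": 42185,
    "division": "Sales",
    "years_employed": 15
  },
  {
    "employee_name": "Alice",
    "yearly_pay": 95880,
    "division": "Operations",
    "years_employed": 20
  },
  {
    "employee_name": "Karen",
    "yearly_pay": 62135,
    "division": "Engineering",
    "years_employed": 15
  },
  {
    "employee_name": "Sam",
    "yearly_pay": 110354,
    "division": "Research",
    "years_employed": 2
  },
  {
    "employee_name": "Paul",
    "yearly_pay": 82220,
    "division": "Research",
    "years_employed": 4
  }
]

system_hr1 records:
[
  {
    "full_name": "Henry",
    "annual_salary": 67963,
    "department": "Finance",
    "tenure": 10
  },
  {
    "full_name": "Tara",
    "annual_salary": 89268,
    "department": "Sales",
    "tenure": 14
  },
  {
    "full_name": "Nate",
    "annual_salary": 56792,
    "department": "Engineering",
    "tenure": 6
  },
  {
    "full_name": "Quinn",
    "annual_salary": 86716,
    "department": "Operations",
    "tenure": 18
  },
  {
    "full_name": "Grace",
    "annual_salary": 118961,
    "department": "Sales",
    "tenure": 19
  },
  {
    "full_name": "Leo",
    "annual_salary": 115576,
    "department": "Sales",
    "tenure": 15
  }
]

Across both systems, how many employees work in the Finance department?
1

Schema mapping: "division" (system_hr2) = "department" (system_hr1) = department

Finance employees in system_hr2: 0
Finance employees in system_hr1: 1

Total in Finance: 0 + 1 = 1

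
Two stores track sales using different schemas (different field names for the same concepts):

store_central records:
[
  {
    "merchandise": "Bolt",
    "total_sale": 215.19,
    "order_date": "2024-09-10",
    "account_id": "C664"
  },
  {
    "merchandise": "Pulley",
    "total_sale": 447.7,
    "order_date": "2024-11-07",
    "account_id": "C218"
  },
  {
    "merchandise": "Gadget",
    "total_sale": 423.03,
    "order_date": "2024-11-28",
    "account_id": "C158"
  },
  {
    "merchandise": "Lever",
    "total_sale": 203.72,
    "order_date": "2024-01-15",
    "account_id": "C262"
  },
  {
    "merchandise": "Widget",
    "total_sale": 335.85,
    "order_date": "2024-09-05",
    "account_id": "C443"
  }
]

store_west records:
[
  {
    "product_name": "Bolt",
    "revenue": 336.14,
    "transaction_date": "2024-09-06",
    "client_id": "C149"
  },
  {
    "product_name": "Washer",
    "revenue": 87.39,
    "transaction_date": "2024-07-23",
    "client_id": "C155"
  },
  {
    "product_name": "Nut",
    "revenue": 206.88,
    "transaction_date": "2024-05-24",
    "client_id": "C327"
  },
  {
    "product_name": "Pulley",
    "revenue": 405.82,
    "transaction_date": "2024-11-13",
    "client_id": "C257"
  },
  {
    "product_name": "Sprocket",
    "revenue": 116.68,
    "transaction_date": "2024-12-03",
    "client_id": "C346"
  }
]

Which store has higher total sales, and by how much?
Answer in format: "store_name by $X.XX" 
store_central by $472.58

Schema mapping: "total_sale" (store_central) = "revenue" (store_west) = sale amount

Total for store_central: 1625.49
Total for store_west: 1152.91

Difference: |1625.49 - 1152.91| = 472.58
store_central has higher sales by $472.58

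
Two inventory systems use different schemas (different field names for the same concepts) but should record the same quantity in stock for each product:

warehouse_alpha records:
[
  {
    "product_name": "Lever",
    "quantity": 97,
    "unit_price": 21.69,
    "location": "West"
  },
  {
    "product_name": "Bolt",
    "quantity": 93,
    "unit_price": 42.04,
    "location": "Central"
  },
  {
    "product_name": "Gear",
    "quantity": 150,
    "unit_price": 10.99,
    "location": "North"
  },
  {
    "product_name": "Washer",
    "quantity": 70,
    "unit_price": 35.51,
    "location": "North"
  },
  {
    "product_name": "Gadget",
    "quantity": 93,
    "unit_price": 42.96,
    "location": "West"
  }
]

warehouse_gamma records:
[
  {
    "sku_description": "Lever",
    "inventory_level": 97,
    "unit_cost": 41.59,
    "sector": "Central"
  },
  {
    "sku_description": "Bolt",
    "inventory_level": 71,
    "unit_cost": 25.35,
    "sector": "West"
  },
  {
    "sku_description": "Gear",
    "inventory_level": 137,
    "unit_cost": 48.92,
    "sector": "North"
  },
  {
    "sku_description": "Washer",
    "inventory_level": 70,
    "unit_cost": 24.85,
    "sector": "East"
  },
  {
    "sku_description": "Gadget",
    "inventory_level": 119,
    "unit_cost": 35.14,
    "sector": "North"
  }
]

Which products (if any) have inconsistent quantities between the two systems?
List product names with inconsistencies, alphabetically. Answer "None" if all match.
Bolt, Gadget, Gear

Schema mappings:
- "product_name" (warehouse_alpha) = "sku_description" (warehouse_gamma) = product name
- "quantity" (warehouse_alpha) = "inventory_level" (warehouse_gamma) = quantity

Comparison:
  Lever: 97 vs 97 - MATCH
  Bolt: 93 vs 71 - MISMATCH
  Gear: 150 vs 137 - MISMATCH
  Washer: 70 vs 70 - MATCH
  Gadget: 93 vs 119 - MISMATCH

Products with inconsistencies: Bolt, Gadget, Gear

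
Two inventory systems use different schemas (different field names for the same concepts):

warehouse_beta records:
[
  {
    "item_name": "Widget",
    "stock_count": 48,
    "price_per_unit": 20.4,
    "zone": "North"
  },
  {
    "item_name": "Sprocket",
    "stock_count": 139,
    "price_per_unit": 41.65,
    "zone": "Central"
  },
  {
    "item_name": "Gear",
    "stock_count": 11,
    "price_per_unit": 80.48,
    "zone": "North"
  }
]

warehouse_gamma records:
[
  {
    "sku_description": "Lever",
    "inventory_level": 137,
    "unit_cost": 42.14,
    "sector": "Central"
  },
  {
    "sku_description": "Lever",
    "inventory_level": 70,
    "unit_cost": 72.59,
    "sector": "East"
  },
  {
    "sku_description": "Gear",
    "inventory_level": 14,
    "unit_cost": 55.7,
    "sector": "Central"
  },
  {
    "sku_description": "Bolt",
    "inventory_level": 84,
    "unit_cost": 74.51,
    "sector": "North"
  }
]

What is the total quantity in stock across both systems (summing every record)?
503

To reconcile these schemas, identify the field holding the quantity in stock in each system:
1. In warehouse_beta it is "stock_count"
2. In warehouse_gamma it is "inventory_level"

From warehouse_beta: 48 + 139 + 11 = 198
From warehouse_gamma: 137 + 70 + 14 + 84 = 305

Total: 198 + 305 = 503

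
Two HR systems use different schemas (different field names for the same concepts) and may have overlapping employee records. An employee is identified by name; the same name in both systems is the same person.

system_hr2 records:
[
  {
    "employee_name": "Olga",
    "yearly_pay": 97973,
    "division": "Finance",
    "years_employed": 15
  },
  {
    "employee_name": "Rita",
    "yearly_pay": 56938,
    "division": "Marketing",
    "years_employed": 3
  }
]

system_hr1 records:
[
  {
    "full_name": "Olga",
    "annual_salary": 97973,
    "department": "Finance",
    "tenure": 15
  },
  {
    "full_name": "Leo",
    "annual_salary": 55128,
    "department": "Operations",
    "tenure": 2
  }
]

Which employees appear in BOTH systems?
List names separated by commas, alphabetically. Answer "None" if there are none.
Olga

Schema mapping: "employee_name" (system_hr2) = "full_name" (system_hr1) = employee name

Names in system_hr2: ['Olga', 'Rita']
Names in system_hr1: ['Leo', 'Olga']

Intersection: ['Olga']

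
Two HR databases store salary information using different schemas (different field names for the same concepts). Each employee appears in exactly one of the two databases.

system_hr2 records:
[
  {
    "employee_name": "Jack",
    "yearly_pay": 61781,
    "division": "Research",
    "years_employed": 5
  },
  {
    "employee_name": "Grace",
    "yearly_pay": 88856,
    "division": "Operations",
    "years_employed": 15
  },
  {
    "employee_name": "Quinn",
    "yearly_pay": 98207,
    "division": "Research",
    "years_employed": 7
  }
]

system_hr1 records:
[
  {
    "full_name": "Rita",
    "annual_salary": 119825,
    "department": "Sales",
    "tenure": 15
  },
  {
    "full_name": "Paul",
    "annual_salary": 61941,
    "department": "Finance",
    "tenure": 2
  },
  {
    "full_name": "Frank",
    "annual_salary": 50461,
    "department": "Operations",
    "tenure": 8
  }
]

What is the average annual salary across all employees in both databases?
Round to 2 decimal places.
80178.50

Schema mapping: "yearly_pay" (system_hr2) = "annual_salary" (system_hr1) = annual salary

All salaries: [61781, 88856, 98207, 119825, 61941, 50461]
Sum: 481071
Count: 6
Average: 481071 / 6 = 80178.50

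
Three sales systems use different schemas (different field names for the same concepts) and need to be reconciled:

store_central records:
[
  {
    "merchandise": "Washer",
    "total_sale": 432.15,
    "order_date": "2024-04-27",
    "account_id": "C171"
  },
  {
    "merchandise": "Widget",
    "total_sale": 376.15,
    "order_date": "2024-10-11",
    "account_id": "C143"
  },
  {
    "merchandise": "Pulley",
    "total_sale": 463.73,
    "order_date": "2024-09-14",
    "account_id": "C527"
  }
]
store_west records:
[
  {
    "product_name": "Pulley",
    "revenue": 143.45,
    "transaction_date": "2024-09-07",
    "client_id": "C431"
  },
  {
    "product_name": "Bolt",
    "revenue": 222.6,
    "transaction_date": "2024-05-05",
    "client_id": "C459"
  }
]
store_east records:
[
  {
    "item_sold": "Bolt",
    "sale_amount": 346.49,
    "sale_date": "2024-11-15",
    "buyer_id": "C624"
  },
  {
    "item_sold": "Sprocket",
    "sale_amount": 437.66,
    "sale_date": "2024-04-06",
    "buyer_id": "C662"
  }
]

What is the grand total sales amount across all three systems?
2422.23

Schema reconciliation - all amount fields map to sale amount:

store_central (total_sale): 1272.03
store_west (revenue): 366.05
store_east (sale_amount): 784.15

Grand total: 2422.23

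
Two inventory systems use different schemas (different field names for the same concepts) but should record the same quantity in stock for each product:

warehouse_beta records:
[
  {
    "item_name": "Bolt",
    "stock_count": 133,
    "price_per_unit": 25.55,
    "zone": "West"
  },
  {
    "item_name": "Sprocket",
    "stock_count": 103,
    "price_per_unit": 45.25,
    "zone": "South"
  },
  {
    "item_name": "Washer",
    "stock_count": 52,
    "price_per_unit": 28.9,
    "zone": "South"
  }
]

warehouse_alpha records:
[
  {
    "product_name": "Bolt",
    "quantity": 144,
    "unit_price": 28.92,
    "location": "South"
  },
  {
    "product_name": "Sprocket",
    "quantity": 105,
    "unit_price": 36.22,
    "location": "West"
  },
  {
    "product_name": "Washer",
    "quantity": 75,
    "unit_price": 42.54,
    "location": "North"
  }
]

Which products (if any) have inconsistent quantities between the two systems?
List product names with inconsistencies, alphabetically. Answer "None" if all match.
Bolt, Sprocket, Washer

Schema mappings:
- "item_name" (warehouse_beta) = "product_name" (warehouse_alpha) = product name
- "stock_count" (warehouse_beta) = "quantity" (warehouse_alpha) = quantity

Comparison:
  Bolt: 133 vs 144 - MISMATCH
  Sprocket: 103 vs 105 - MISMATCH
  Washer: 52 vs 75 - MISMATCH

Products with inconsistencies: Bolt, Sprocket, Washer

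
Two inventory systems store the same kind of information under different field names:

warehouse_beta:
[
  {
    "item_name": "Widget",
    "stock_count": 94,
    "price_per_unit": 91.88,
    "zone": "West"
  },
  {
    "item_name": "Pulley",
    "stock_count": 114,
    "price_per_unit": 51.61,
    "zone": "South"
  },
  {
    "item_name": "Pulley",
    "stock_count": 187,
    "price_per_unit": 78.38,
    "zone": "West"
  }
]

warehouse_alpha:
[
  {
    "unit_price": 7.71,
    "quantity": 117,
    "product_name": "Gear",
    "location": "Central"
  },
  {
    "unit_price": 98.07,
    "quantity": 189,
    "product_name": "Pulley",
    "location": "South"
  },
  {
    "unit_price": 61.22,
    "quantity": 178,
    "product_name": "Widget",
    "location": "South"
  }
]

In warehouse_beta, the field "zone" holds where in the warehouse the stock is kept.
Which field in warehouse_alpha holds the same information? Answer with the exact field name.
location

In warehouse_beta, "zone" holds where in the warehouse the stock is kept.
The fields in warehouse_alpha are: "unit_price", "quantity", "product_name", "location".
"location" is the match: the name refers to the same concept and its values are area labels (e.g. 'Central', 'South').
The other fields ("unit_price", "quantity", "product_name") hold different kinds of data.

So "zone" in warehouse_beta corresponds to "location" in warehouse_alpha.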